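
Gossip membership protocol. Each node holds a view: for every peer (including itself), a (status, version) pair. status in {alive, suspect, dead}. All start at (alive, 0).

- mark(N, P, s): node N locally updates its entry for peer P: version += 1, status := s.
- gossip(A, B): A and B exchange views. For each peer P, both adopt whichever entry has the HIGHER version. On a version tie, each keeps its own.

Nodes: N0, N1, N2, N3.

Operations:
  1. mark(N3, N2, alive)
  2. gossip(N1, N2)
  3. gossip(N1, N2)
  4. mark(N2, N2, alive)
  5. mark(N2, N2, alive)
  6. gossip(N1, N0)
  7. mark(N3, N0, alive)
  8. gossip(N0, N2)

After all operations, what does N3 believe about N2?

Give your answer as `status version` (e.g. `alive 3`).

Answer: alive 1

Derivation:
Op 1: N3 marks N2=alive -> (alive,v1)
Op 2: gossip N1<->N2 -> N1.N0=(alive,v0) N1.N1=(alive,v0) N1.N2=(alive,v0) N1.N3=(alive,v0) | N2.N0=(alive,v0) N2.N1=(alive,v0) N2.N2=(alive,v0) N2.N3=(alive,v0)
Op 3: gossip N1<->N2 -> N1.N0=(alive,v0) N1.N1=(alive,v0) N1.N2=(alive,v0) N1.N3=(alive,v0) | N2.N0=(alive,v0) N2.N1=(alive,v0) N2.N2=(alive,v0) N2.N3=(alive,v0)
Op 4: N2 marks N2=alive -> (alive,v1)
Op 5: N2 marks N2=alive -> (alive,v2)
Op 6: gossip N1<->N0 -> N1.N0=(alive,v0) N1.N1=(alive,v0) N1.N2=(alive,v0) N1.N3=(alive,v0) | N0.N0=(alive,v0) N0.N1=(alive,v0) N0.N2=(alive,v0) N0.N3=(alive,v0)
Op 7: N3 marks N0=alive -> (alive,v1)
Op 8: gossip N0<->N2 -> N0.N0=(alive,v0) N0.N1=(alive,v0) N0.N2=(alive,v2) N0.N3=(alive,v0) | N2.N0=(alive,v0) N2.N1=(alive,v0) N2.N2=(alive,v2) N2.N3=(alive,v0)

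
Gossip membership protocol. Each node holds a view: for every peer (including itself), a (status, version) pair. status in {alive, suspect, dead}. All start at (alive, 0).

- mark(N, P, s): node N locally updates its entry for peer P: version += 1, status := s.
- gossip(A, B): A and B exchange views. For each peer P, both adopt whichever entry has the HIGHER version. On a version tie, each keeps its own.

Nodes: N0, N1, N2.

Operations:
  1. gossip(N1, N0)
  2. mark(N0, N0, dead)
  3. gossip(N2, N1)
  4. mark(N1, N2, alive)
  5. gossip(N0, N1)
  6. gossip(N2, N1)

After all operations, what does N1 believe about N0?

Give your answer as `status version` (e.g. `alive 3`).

Op 1: gossip N1<->N0 -> N1.N0=(alive,v0) N1.N1=(alive,v0) N1.N2=(alive,v0) | N0.N0=(alive,v0) N0.N1=(alive,v0) N0.N2=(alive,v0)
Op 2: N0 marks N0=dead -> (dead,v1)
Op 3: gossip N2<->N1 -> N2.N0=(alive,v0) N2.N1=(alive,v0) N2.N2=(alive,v0) | N1.N0=(alive,v0) N1.N1=(alive,v0) N1.N2=(alive,v0)
Op 4: N1 marks N2=alive -> (alive,v1)
Op 5: gossip N0<->N1 -> N0.N0=(dead,v1) N0.N1=(alive,v0) N0.N2=(alive,v1) | N1.N0=(dead,v1) N1.N1=(alive,v0) N1.N2=(alive,v1)
Op 6: gossip N2<->N1 -> N2.N0=(dead,v1) N2.N1=(alive,v0) N2.N2=(alive,v1) | N1.N0=(dead,v1) N1.N1=(alive,v0) N1.N2=(alive,v1)

Answer: dead 1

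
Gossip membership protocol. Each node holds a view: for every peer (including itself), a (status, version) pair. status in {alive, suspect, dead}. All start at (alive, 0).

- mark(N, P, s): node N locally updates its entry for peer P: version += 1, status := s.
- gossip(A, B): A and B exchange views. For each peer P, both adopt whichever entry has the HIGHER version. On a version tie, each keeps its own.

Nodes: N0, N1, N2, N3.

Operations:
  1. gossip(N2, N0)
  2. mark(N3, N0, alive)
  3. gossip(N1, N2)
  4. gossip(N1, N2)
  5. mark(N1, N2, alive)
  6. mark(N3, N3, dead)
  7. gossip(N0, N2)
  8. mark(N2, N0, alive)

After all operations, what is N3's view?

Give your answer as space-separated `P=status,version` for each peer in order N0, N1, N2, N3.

Answer: N0=alive,1 N1=alive,0 N2=alive,0 N3=dead,1

Derivation:
Op 1: gossip N2<->N0 -> N2.N0=(alive,v0) N2.N1=(alive,v0) N2.N2=(alive,v0) N2.N3=(alive,v0) | N0.N0=(alive,v0) N0.N1=(alive,v0) N0.N2=(alive,v0) N0.N3=(alive,v0)
Op 2: N3 marks N0=alive -> (alive,v1)
Op 3: gossip N1<->N2 -> N1.N0=(alive,v0) N1.N1=(alive,v0) N1.N2=(alive,v0) N1.N3=(alive,v0) | N2.N0=(alive,v0) N2.N1=(alive,v0) N2.N2=(alive,v0) N2.N3=(alive,v0)
Op 4: gossip N1<->N2 -> N1.N0=(alive,v0) N1.N1=(alive,v0) N1.N2=(alive,v0) N1.N3=(alive,v0) | N2.N0=(alive,v0) N2.N1=(alive,v0) N2.N2=(alive,v0) N2.N3=(alive,v0)
Op 5: N1 marks N2=alive -> (alive,v1)
Op 6: N3 marks N3=dead -> (dead,v1)
Op 7: gossip N0<->N2 -> N0.N0=(alive,v0) N0.N1=(alive,v0) N0.N2=(alive,v0) N0.N3=(alive,v0) | N2.N0=(alive,v0) N2.N1=(alive,v0) N2.N2=(alive,v0) N2.N3=(alive,v0)
Op 8: N2 marks N0=alive -> (alive,v1)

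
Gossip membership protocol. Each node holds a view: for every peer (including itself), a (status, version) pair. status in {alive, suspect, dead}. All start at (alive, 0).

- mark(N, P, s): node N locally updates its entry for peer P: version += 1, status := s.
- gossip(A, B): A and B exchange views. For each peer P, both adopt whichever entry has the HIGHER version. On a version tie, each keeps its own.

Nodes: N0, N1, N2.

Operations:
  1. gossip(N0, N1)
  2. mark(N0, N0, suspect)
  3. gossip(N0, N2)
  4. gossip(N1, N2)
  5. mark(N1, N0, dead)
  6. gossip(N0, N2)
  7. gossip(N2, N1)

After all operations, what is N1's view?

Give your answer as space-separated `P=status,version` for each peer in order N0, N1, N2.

Answer: N0=dead,2 N1=alive,0 N2=alive,0

Derivation:
Op 1: gossip N0<->N1 -> N0.N0=(alive,v0) N0.N1=(alive,v0) N0.N2=(alive,v0) | N1.N0=(alive,v0) N1.N1=(alive,v0) N1.N2=(alive,v0)
Op 2: N0 marks N0=suspect -> (suspect,v1)
Op 3: gossip N0<->N2 -> N0.N0=(suspect,v1) N0.N1=(alive,v0) N0.N2=(alive,v0) | N2.N0=(suspect,v1) N2.N1=(alive,v0) N2.N2=(alive,v0)
Op 4: gossip N1<->N2 -> N1.N0=(suspect,v1) N1.N1=(alive,v0) N1.N2=(alive,v0) | N2.N0=(suspect,v1) N2.N1=(alive,v0) N2.N2=(alive,v0)
Op 5: N1 marks N0=dead -> (dead,v2)
Op 6: gossip N0<->N2 -> N0.N0=(suspect,v1) N0.N1=(alive,v0) N0.N2=(alive,v0) | N2.N0=(suspect,v1) N2.N1=(alive,v0) N2.N2=(alive,v0)
Op 7: gossip N2<->N1 -> N2.N0=(dead,v2) N2.N1=(alive,v0) N2.N2=(alive,v0) | N1.N0=(dead,v2) N1.N1=(alive,v0) N1.N2=(alive,v0)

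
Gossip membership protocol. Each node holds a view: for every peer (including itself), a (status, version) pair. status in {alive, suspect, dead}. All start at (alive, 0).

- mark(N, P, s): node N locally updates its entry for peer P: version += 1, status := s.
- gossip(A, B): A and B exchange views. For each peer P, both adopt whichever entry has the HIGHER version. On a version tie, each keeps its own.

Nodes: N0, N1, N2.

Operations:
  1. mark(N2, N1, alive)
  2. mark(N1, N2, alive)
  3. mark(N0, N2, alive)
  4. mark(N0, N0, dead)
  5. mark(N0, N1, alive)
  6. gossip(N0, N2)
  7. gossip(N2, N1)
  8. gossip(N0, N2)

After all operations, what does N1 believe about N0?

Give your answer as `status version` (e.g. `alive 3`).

Op 1: N2 marks N1=alive -> (alive,v1)
Op 2: N1 marks N2=alive -> (alive,v1)
Op 3: N0 marks N2=alive -> (alive,v1)
Op 4: N0 marks N0=dead -> (dead,v1)
Op 5: N0 marks N1=alive -> (alive,v1)
Op 6: gossip N0<->N2 -> N0.N0=(dead,v1) N0.N1=(alive,v1) N0.N2=(alive,v1) | N2.N0=(dead,v1) N2.N1=(alive,v1) N2.N2=(alive,v1)
Op 7: gossip N2<->N1 -> N2.N0=(dead,v1) N2.N1=(alive,v1) N2.N2=(alive,v1) | N1.N0=(dead,v1) N1.N1=(alive,v1) N1.N2=(alive,v1)
Op 8: gossip N0<->N2 -> N0.N0=(dead,v1) N0.N1=(alive,v1) N0.N2=(alive,v1) | N2.N0=(dead,v1) N2.N1=(alive,v1) N2.N2=(alive,v1)

Answer: dead 1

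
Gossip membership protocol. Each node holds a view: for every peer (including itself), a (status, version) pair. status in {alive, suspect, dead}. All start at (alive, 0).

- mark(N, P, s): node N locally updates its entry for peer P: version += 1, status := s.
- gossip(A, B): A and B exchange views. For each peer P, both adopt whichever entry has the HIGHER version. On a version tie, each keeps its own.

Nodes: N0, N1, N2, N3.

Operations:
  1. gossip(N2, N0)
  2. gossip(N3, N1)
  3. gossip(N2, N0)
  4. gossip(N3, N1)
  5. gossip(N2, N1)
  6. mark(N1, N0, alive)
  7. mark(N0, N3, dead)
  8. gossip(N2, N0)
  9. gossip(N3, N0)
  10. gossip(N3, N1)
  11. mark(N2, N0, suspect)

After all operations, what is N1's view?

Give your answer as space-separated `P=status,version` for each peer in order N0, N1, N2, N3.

Op 1: gossip N2<->N0 -> N2.N0=(alive,v0) N2.N1=(alive,v0) N2.N2=(alive,v0) N2.N3=(alive,v0) | N0.N0=(alive,v0) N0.N1=(alive,v0) N0.N2=(alive,v0) N0.N3=(alive,v0)
Op 2: gossip N3<->N1 -> N3.N0=(alive,v0) N3.N1=(alive,v0) N3.N2=(alive,v0) N3.N3=(alive,v0) | N1.N0=(alive,v0) N1.N1=(alive,v0) N1.N2=(alive,v0) N1.N3=(alive,v0)
Op 3: gossip N2<->N0 -> N2.N0=(alive,v0) N2.N1=(alive,v0) N2.N2=(alive,v0) N2.N3=(alive,v0) | N0.N0=(alive,v0) N0.N1=(alive,v0) N0.N2=(alive,v0) N0.N3=(alive,v0)
Op 4: gossip N3<->N1 -> N3.N0=(alive,v0) N3.N1=(alive,v0) N3.N2=(alive,v0) N3.N3=(alive,v0) | N1.N0=(alive,v0) N1.N1=(alive,v0) N1.N2=(alive,v0) N1.N3=(alive,v0)
Op 5: gossip N2<->N1 -> N2.N0=(alive,v0) N2.N1=(alive,v0) N2.N2=(alive,v0) N2.N3=(alive,v0) | N1.N0=(alive,v0) N1.N1=(alive,v0) N1.N2=(alive,v0) N1.N3=(alive,v0)
Op 6: N1 marks N0=alive -> (alive,v1)
Op 7: N0 marks N3=dead -> (dead,v1)
Op 8: gossip N2<->N0 -> N2.N0=(alive,v0) N2.N1=(alive,v0) N2.N2=(alive,v0) N2.N3=(dead,v1) | N0.N0=(alive,v0) N0.N1=(alive,v0) N0.N2=(alive,v0) N0.N3=(dead,v1)
Op 9: gossip N3<->N0 -> N3.N0=(alive,v0) N3.N1=(alive,v0) N3.N2=(alive,v0) N3.N3=(dead,v1) | N0.N0=(alive,v0) N0.N1=(alive,v0) N0.N2=(alive,v0) N0.N3=(dead,v1)
Op 10: gossip N3<->N1 -> N3.N0=(alive,v1) N3.N1=(alive,v0) N3.N2=(alive,v0) N3.N3=(dead,v1) | N1.N0=(alive,v1) N1.N1=(alive,v0) N1.N2=(alive,v0) N1.N3=(dead,v1)
Op 11: N2 marks N0=suspect -> (suspect,v1)

Answer: N0=alive,1 N1=alive,0 N2=alive,0 N3=dead,1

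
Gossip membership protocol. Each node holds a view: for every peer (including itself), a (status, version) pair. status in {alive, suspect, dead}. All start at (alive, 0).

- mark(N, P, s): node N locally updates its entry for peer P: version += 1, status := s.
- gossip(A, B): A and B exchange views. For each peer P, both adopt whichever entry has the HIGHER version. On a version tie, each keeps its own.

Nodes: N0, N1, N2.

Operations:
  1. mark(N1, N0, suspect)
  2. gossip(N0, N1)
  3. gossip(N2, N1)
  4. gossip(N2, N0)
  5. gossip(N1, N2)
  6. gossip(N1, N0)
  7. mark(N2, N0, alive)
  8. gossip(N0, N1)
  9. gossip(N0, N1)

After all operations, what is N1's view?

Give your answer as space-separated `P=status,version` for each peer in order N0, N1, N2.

Answer: N0=suspect,1 N1=alive,0 N2=alive,0

Derivation:
Op 1: N1 marks N0=suspect -> (suspect,v1)
Op 2: gossip N0<->N1 -> N0.N0=(suspect,v1) N0.N1=(alive,v0) N0.N2=(alive,v0) | N1.N0=(suspect,v1) N1.N1=(alive,v0) N1.N2=(alive,v0)
Op 3: gossip N2<->N1 -> N2.N0=(suspect,v1) N2.N1=(alive,v0) N2.N2=(alive,v0) | N1.N0=(suspect,v1) N1.N1=(alive,v0) N1.N2=(alive,v0)
Op 4: gossip N2<->N0 -> N2.N0=(suspect,v1) N2.N1=(alive,v0) N2.N2=(alive,v0) | N0.N0=(suspect,v1) N0.N1=(alive,v0) N0.N2=(alive,v0)
Op 5: gossip N1<->N2 -> N1.N0=(suspect,v1) N1.N1=(alive,v0) N1.N2=(alive,v0) | N2.N0=(suspect,v1) N2.N1=(alive,v0) N2.N2=(alive,v0)
Op 6: gossip N1<->N0 -> N1.N0=(suspect,v1) N1.N1=(alive,v0) N1.N2=(alive,v0) | N0.N0=(suspect,v1) N0.N1=(alive,v0) N0.N2=(alive,v0)
Op 7: N2 marks N0=alive -> (alive,v2)
Op 8: gossip N0<->N1 -> N0.N0=(suspect,v1) N0.N1=(alive,v0) N0.N2=(alive,v0) | N1.N0=(suspect,v1) N1.N1=(alive,v0) N1.N2=(alive,v0)
Op 9: gossip N0<->N1 -> N0.N0=(suspect,v1) N0.N1=(alive,v0) N0.N2=(alive,v0) | N1.N0=(suspect,v1) N1.N1=(alive,v0) N1.N2=(alive,v0)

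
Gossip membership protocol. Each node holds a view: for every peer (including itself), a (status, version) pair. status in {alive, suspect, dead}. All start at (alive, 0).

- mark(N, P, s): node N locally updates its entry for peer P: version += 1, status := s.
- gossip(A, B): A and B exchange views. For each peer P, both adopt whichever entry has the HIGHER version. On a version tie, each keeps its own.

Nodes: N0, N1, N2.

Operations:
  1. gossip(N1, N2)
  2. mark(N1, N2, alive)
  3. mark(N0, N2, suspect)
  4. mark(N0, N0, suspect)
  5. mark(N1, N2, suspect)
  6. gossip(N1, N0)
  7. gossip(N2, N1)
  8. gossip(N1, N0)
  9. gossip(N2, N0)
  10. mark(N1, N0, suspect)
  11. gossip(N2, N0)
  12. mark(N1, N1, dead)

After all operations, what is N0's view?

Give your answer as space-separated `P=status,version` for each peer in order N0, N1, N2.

Op 1: gossip N1<->N2 -> N1.N0=(alive,v0) N1.N1=(alive,v0) N1.N2=(alive,v0) | N2.N0=(alive,v0) N2.N1=(alive,v0) N2.N2=(alive,v0)
Op 2: N1 marks N2=alive -> (alive,v1)
Op 3: N0 marks N2=suspect -> (suspect,v1)
Op 4: N0 marks N0=suspect -> (suspect,v1)
Op 5: N1 marks N2=suspect -> (suspect,v2)
Op 6: gossip N1<->N0 -> N1.N0=(suspect,v1) N1.N1=(alive,v0) N1.N2=(suspect,v2) | N0.N0=(suspect,v1) N0.N1=(alive,v0) N0.N2=(suspect,v2)
Op 7: gossip N2<->N1 -> N2.N0=(suspect,v1) N2.N1=(alive,v0) N2.N2=(suspect,v2) | N1.N0=(suspect,v1) N1.N1=(alive,v0) N1.N2=(suspect,v2)
Op 8: gossip N1<->N0 -> N1.N0=(suspect,v1) N1.N1=(alive,v0) N1.N2=(suspect,v2) | N0.N0=(suspect,v1) N0.N1=(alive,v0) N0.N2=(suspect,v2)
Op 9: gossip N2<->N0 -> N2.N0=(suspect,v1) N2.N1=(alive,v0) N2.N2=(suspect,v2) | N0.N0=(suspect,v1) N0.N1=(alive,v0) N0.N2=(suspect,v2)
Op 10: N1 marks N0=suspect -> (suspect,v2)
Op 11: gossip N2<->N0 -> N2.N0=(suspect,v1) N2.N1=(alive,v0) N2.N2=(suspect,v2) | N0.N0=(suspect,v1) N0.N1=(alive,v0) N0.N2=(suspect,v2)
Op 12: N1 marks N1=dead -> (dead,v1)

Answer: N0=suspect,1 N1=alive,0 N2=suspect,2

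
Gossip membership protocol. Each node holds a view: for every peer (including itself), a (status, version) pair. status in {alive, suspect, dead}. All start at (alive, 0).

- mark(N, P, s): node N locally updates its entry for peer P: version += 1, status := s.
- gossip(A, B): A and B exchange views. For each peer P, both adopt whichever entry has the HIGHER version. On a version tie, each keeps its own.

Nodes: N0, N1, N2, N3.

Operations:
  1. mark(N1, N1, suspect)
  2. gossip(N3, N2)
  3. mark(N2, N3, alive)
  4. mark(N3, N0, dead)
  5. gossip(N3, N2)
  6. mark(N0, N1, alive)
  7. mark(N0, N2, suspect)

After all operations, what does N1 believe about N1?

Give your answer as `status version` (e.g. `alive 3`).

Answer: suspect 1

Derivation:
Op 1: N1 marks N1=suspect -> (suspect,v1)
Op 2: gossip N3<->N2 -> N3.N0=(alive,v0) N3.N1=(alive,v0) N3.N2=(alive,v0) N3.N3=(alive,v0) | N2.N0=(alive,v0) N2.N1=(alive,v0) N2.N2=(alive,v0) N2.N3=(alive,v0)
Op 3: N2 marks N3=alive -> (alive,v1)
Op 4: N3 marks N0=dead -> (dead,v1)
Op 5: gossip N3<->N2 -> N3.N0=(dead,v1) N3.N1=(alive,v0) N3.N2=(alive,v0) N3.N3=(alive,v1) | N2.N0=(dead,v1) N2.N1=(alive,v0) N2.N2=(alive,v0) N2.N3=(alive,v1)
Op 6: N0 marks N1=alive -> (alive,v1)
Op 7: N0 marks N2=suspect -> (suspect,v1)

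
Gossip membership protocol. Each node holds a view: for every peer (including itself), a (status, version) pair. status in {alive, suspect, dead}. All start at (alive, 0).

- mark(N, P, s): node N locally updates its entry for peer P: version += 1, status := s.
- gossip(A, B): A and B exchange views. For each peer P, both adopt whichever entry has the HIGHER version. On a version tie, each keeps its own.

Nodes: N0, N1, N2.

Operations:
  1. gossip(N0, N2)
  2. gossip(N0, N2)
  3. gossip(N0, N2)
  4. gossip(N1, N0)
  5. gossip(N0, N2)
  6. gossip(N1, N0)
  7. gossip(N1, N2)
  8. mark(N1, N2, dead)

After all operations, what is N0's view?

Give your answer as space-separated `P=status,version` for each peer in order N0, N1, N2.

Answer: N0=alive,0 N1=alive,0 N2=alive,0

Derivation:
Op 1: gossip N0<->N2 -> N0.N0=(alive,v0) N0.N1=(alive,v0) N0.N2=(alive,v0) | N2.N0=(alive,v0) N2.N1=(alive,v0) N2.N2=(alive,v0)
Op 2: gossip N0<->N2 -> N0.N0=(alive,v0) N0.N1=(alive,v0) N0.N2=(alive,v0) | N2.N0=(alive,v0) N2.N1=(alive,v0) N2.N2=(alive,v0)
Op 3: gossip N0<->N2 -> N0.N0=(alive,v0) N0.N1=(alive,v0) N0.N2=(alive,v0) | N2.N0=(alive,v0) N2.N1=(alive,v0) N2.N2=(alive,v0)
Op 4: gossip N1<->N0 -> N1.N0=(alive,v0) N1.N1=(alive,v0) N1.N2=(alive,v0) | N0.N0=(alive,v0) N0.N1=(alive,v0) N0.N2=(alive,v0)
Op 5: gossip N0<->N2 -> N0.N0=(alive,v0) N0.N1=(alive,v0) N0.N2=(alive,v0) | N2.N0=(alive,v0) N2.N1=(alive,v0) N2.N2=(alive,v0)
Op 6: gossip N1<->N0 -> N1.N0=(alive,v0) N1.N1=(alive,v0) N1.N2=(alive,v0) | N0.N0=(alive,v0) N0.N1=(alive,v0) N0.N2=(alive,v0)
Op 7: gossip N1<->N2 -> N1.N0=(alive,v0) N1.N1=(alive,v0) N1.N2=(alive,v0) | N2.N0=(alive,v0) N2.N1=(alive,v0) N2.N2=(alive,v0)
Op 8: N1 marks N2=dead -> (dead,v1)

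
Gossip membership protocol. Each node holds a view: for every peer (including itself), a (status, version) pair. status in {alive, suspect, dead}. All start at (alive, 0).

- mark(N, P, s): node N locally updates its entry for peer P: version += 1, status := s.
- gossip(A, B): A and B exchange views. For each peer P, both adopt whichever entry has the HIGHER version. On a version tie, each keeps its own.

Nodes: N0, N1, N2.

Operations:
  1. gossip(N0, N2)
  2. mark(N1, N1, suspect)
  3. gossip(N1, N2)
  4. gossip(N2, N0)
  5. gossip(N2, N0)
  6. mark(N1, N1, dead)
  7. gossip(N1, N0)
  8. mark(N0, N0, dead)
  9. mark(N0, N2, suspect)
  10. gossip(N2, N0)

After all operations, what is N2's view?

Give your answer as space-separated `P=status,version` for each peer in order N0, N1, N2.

Answer: N0=dead,1 N1=dead,2 N2=suspect,1

Derivation:
Op 1: gossip N0<->N2 -> N0.N0=(alive,v0) N0.N1=(alive,v0) N0.N2=(alive,v0) | N2.N0=(alive,v0) N2.N1=(alive,v0) N2.N2=(alive,v0)
Op 2: N1 marks N1=suspect -> (suspect,v1)
Op 3: gossip N1<->N2 -> N1.N0=(alive,v0) N1.N1=(suspect,v1) N1.N2=(alive,v0) | N2.N0=(alive,v0) N2.N1=(suspect,v1) N2.N2=(alive,v0)
Op 4: gossip N2<->N0 -> N2.N0=(alive,v0) N2.N1=(suspect,v1) N2.N2=(alive,v0) | N0.N0=(alive,v0) N0.N1=(suspect,v1) N0.N2=(alive,v0)
Op 5: gossip N2<->N0 -> N2.N0=(alive,v0) N2.N1=(suspect,v1) N2.N2=(alive,v0) | N0.N0=(alive,v0) N0.N1=(suspect,v1) N0.N2=(alive,v0)
Op 6: N1 marks N1=dead -> (dead,v2)
Op 7: gossip N1<->N0 -> N1.N0=(alive,v0) N1.N1=(dead,v2) N1.N2=(alive,v0) | N0.N0=(alive,v0) N0.N1=(dead,v2) N0.N2=(alive,v0)
Op 8: N0 marks N0=dead -> (dead,v1)
Op 9: N0 marks N2=suspect -> (suspect,v1)
Op 10: gossip N2<->N0 -> N2.N0=(dead,v1) N2.N1=(dead,v2) N2.N2=(suspect,v1) | N0.N0=(dead,v1) N0.N1=(dead,v2) N0.N2=(suspect,v1)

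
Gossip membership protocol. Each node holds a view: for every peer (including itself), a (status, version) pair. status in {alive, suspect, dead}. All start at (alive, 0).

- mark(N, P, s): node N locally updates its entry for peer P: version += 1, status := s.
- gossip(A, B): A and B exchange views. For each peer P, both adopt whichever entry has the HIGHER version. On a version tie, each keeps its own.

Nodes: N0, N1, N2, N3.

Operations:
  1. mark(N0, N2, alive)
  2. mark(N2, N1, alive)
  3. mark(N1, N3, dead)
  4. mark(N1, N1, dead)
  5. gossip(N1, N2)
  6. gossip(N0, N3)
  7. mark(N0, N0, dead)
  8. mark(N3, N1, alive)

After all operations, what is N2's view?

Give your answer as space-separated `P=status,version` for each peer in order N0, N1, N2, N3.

Op 1: N0 marks N2=alive -> (alive,v1)
Op 2: N2 marks N1=alive -> (alive,v1)
Op 3: N1 marks N3=dead -> (dead,v1)
Op 4: N1 marks N1=dead -> (dead,v1)
Op 5: gossip N1<->N2 -> N1.N0=(alive,v0) N1.N1=(dead,v1) N1.N2=(alive,v0) N1.N3=(dead,v1) | N2.N0=(alive,v0) N2.N1=(alive,v1) N2.N2=(alive,v0) N2.N3=(dead,v1)
Op 6: gossip N0<->N3 -> N0.N0=(alive,v0) N0.N1=(alive,v0) N0.N2=(alive,v1) N0.N3=(alive,v0) | N3.N0=(alive,v0) N3.N1=(alive,v0) N3.N2=(alive,v1) N3.N3=(alive,v0)
Op 7: N0 marks N0=dead -> (dead,v1)
Op 8: N3 marks N1=alive -> (alive,v1)

Answer: N0=alive,0 N1=alive,1 N2=alive,0 N3=dead,1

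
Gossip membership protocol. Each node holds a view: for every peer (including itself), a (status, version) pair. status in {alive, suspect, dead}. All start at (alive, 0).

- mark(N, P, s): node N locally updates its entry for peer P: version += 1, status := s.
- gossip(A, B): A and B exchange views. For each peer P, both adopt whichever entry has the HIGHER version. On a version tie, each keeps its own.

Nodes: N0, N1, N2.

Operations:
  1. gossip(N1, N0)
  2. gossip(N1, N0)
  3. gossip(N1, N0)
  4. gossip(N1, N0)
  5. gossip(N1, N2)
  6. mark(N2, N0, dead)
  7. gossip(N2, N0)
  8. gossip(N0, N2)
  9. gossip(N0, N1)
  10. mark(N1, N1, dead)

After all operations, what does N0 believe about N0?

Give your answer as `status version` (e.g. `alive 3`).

Op 1: gossip N1<->N0 -> N1.N0=(alive,v0) N1.N1=(alive,v0) N1.N2=(alive,v0) | N0.N0=(alive,v0) N0.N1=(alive,v0) N0.N2=(alive,v0)
Op 2: gossip N1<->N0 -> N1.N0=(alive,v0) N1.N1=(alive,v0) N1.N2=(alive,v0) | N0.N0=(alive,v0) N0.N1=(alive,v0) N0.N2=(alive,v0)
Op 3: gossip N1<->N0 -> N1.N0=(alive,v0) N1.N1=(alive,v0) N1.N2=(alive,v0) | N0.N0=(alive,v0) N0.N1=(alive,v0) N0.N2=(alive,v0)
Op 4: gossip N1<->N0 -> N1.N0=(alive,v0) N1.N1=(alive,v0) N1.N2=(alive,v0) | N0.N0=(alive,v0) N0.N1=(alive,v0) N0.N2=(alive,v0)
Op 5: gossip N1<->N2 -> N1.N0=(alive,v0) N1.N1=(alive,v0) N1.N2=(alive,v0) | N2.N0=(alive,v0) N2.N1=(alive,v0) N2.N2=(alive,v0)
Op 6: N2 marks N0=dead -> (dead,v1)
Op 7: gossip N2<->N0 -> N2.N0=(dead,v1) N2.N1=(alive,v0) N2.N2=(alive,v0) | N0.N0=(dead,v1) N0.N1=(alive,v0) N0.N2=(alive,v0)
Op 8: gossip N0<->N2 -> N0.N0=(dead,v1) N0.N1=(alive,v0) N0.N2=(alive,v0) | N2.N0=(dead,v1) N2.N1=(alive,v0) N2.N2=(alive,v0)
Op 9: gossip N0<->N1 -> N0.N0=(dead,v1) N0.N1=(alive,v0) N0.N2=(alive,v0) | N1.N0=(dead,v1) N1.N1=(alive,v0) N1.N2=(alive,v0)
Op 10: N1 marks N1=dead -> (dead,v1)

Answer: dead 1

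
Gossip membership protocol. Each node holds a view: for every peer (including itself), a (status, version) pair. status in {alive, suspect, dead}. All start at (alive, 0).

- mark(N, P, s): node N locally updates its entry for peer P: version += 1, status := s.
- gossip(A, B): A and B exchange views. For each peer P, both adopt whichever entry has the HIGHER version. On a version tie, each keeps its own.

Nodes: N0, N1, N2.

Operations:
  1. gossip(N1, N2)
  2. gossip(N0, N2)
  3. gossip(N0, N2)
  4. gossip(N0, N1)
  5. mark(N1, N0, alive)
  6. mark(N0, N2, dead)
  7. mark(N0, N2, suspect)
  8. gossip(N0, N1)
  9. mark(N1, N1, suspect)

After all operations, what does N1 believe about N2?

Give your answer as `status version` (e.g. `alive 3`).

Op 1: gossip N1<->N2 -> N1.N0=(alive,v0) N1.N1=(alive,v0) N1.N2=(alive,v0) | N2.N0=(alive,v0) N2.N1=(alive,v0) N2.N2=(alive,v0)
Op 2: gossip N0<->N2 -> N0.N0=(alive,v0) N0.N1=(alive,v0) N0.N2=(alive,v0) | N2.N0=(alive,v0) N2.N1=(alive,v0) N2.N2=(alive,v0)
Op 3: gossip N0<->N2 -> N0.N0=(alive,v0) N0.N1=(alive,v0) N0.N2=(alive,v0) | N2.N0=(alive,v0) N2.N1=(alive,v0) N2.N2=(alive,v0)
Op 4: gossip N0<->N1 -> N0.N0=(alive,v0) N0.N1=(alive,v0) N0.N2=(alive,v0) | N1.N0=(alive,v0) N1.N1=(alive,v0) N1.N2=(alive,v0)
Op 5: N1 marks N0=alive -> (alive,v1)
Op 6: N0 marks N2=dead -> (dead,v1)
Op 7: N0 marks N2=suspect -> (suspect,v2)
Op 8: gossip N0<->N1 -> N0.N0=(alive,v1) N0.N1=(alive,v0) N0.N2=(suspect,v2) | N1.N0=(alive,v1) N1.N1=(alive,v0) N1.N2=(suspect,v2)
Op 9: N1 marks N1=suspect -> (suspect,v1)

Answer: suspect 2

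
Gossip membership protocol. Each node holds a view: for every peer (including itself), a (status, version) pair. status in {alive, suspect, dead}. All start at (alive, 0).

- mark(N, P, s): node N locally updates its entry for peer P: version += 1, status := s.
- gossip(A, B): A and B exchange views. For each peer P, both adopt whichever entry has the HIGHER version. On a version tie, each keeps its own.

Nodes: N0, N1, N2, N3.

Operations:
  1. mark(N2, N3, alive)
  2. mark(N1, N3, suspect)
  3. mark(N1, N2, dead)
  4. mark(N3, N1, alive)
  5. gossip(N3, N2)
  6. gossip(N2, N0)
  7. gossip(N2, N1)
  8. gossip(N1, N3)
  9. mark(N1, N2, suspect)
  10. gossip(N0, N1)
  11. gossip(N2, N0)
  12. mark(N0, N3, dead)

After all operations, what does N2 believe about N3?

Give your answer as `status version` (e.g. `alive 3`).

Answer: alive 1

Derivation:
Op 1: N2 marks N3=alive -> (alive,v1)
Op 2: N1 marks N3=suspect -> (suspect,v1)
Op 3: N1 marks N2=dead -> (dead,v1)
Op 4: N3 marks N1=alive -> (alive,v1)
Op 5: gossip N3<->N2 -> N3.N0=(alive,v0) N3.N1=(alive,v1) N3.N2=(alive,v0) N3.N3=(alive,v1) | N2.N0=(alive,v0) N2.N1=(alive,v1) N2.N2=(alive,v0) N2.N3=(alive,v1)
Op 6: gossip N2<->N0 -> N2.N0=(alive,v0) N2.N1=(alive,v1) N2.N2=(alive,v0) N2.N3=(alive,v1) | N0.N0=(alive,v0) N0.N1=(alive,v1) N0.N2=(alive,v0) N0.N3=(alive,v1)
Op 7: gossip N2<->N1 -> N2.N0=(alive,v0) N2.N1=(alive,v1) N2.N2=(dead,v1) N2.N3=(alive,v1) | N1.N0=(alive,v0) N1.N1=(alive,v1) N1.N2=(dead,v1) N1.N3=(suspect,v1)
Op 8: gossip N1<->N3 -> N1.N0=(alive,v0) N1.N1=(alive,v1) N1.N2=(dead,v1) N1.N3=(suspect,v1) | N3.N0=(alive,v0) N3.N1=(alive,v1) N3.N2=(dead,v1) N3.N3=(alive,v1)
Op 9: N1 marks N2=suspect -> (suspect,v2)
Op 10: gossip N0<->N1 -> N0.N0=(alive,v0) N0.N1=(alive,v1) N0.N2=(suspect,v2) N0.N3=(alive,v1) | N1.N0=(alive,v0) N1.N1=(alive,v1) N1.N2=(suspect,v2) N1.N3=(suspect,v1)
Op 11: gossip N2<->N0 -> N2.N0=(alive,v0) N2.N1=(alive,v1) N2.N2=(suspect,v2) N2.N3=(alive,v1) | N0.N0=(alive,v0) N0.N1=(alive,v1) N0.N2=(suspect,v2) N0.N3=(alive,v1)
Op 12: N0 marks N3=dead -> (dead,v2)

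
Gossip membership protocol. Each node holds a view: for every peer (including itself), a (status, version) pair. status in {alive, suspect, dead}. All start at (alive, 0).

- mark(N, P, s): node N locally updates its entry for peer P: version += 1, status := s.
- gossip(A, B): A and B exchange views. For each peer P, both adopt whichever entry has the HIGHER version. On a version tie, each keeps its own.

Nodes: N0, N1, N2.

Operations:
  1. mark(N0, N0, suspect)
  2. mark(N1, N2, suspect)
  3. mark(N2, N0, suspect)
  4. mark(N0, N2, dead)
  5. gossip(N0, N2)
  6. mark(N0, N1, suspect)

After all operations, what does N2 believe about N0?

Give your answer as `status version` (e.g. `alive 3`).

Op 1: N0 marks N0=suspect -> (suspect,v1)
Op 2: N1 marks N2=suspect -> (suspect,v1)
Op 3: N2 marks N0=suspect -> (suspect,v1)
Op 4: N0 marks N2=dead -> (dead,v1)
Op 5: gossip N0<->N2 -> N0.N0=(suspect,v1) N0.N1=(alive,v0) N0.N2=(dead,v1) | N2.N0=(suspect,v1) N2.N1=(alive,v0) N2.N2=(dead,v1)
Op 6: N0 marks N1=suspect -> (suspect,v1)

Answer: suspect 1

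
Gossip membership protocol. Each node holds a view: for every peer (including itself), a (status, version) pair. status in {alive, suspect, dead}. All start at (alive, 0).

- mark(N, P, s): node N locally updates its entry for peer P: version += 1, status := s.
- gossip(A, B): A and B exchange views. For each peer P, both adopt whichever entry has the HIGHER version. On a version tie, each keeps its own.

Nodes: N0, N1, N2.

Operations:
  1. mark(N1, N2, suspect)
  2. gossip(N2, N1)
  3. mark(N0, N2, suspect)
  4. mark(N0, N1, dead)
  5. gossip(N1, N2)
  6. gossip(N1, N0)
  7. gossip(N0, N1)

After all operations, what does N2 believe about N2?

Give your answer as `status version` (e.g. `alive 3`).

Op 1: N1 marks N2=suspect -> (suspect,v1)
Op 2: gossip N2<->N1 -> N2.N0=(alive,v0) N2.N1=(alive,v0) N2.N2=(suspect,v1) | N1.N0=(alive,v0) N1.N1=(alive,v0) N1.N2=(suspect,v1)
Op 3: N0 marks N2=suspect -> (suspect,v1)
Op 4: N0 marks N1=dead -> (dead,v1)
Op 5: gossip N1<->N2 -> N1.N0=(alive,v0) N1.N1=(alive,v0) N1.N2=(suspect,v1) | N2.N0=(alive,v0) N2.N1=(alive,v0) N2.N2=(suspect,v1)
Op 6: gossip N1<->N0 -> N1.N0=(alive,v0) N1.N1=(dead,v1) N1.N2=(suspect,v1) | N0.N0=(alive,v0) N0.N1=(dead,v1) N0.N2=(suspect,v1)
Op 7: gossip N0<->N1 -> N0.N0=(alive,v0) N0.N1=(dead,v1) N0.N2=(suspect,v1) | N1.N0=(alive,v0) N1.N1=(dead,v1) N1.N2=(suspect,v1)

Answer: suspect 1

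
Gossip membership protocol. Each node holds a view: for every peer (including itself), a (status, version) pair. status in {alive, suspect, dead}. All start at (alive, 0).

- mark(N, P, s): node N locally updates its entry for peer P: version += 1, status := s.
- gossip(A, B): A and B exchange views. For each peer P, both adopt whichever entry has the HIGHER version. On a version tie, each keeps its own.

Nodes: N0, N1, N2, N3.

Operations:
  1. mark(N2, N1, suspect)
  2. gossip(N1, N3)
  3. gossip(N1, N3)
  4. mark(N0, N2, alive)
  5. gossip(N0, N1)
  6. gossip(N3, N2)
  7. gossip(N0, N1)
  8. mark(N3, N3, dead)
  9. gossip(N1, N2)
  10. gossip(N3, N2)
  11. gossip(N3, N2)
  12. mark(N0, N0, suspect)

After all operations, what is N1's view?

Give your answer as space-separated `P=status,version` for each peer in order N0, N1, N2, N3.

Answer: N0=alive,0 N1=suspect,1 N2=alive,1 N3=alive,0

Derivation:
Op 1: N2 marks N1=suspect -> (suspect,v1)
Op 2: gossip N1<->N3 -> N1.N0=(alive,v0) N1.N1=(alive,v0) N1.N2=(alive,v0) N1.N3=(alive,v0) | N3.N0=(alive,v0) N3.N1=(alive,v0) N3.N2=(alive,v0) N3.N3=(alive,v0)
Op 3: gossip N1<->N3 -> N1.N0=(alive,v0) N1.N1=(alive,v0) N1.N2=(alive,v0) N1.N3=(alive,v0) | N3.N0=(alive,v0) N3.N1=(alive,v0) N3.N2=(alive,v0) N3.N3=(alive,v0)
Op 4: N0 marks N2=alive -> (alive,v1)
Op 5: gossip N0<->N1 -> N0.N0=(alive,v0) N0.N1=(alive,v0) N0.N2=(alive,v1) N0.N3=(alive,v0) | N1.N0=(alive,v0) N1.N1=(alive,v0) N1.N2=(alive,v1) N1.N3=(alive,v0)
Op 6: gossip N3<->N2 -> N3.N0=(alive,v0) N3.N1=(suspect,v1) N3.N2=(alive,v0) N3.N3=(alive,v0) | N2.N0=(alive,v0) N2.N1=(suspect,v1) N2.N2=(alive,v0) N2.N3=(alive,v0)
Op 7: gossip N0<->N1 -> N0.N0=(alive,v0) N0.N1=(alive,v0) N0.N2=(alive,v1) N0.N3=(alive,v0) | N1.N0=(alive,v0) N1.N1=(alive,v0) N1.N2=(alive,v1) N1.N3=(alive,v0)
Op 8: N3 marks N3=dead -> (dead,v1)
Op 9: gossip N1<->N2 -> N1.N0=(alive,v0) N1.N1=(suspect,v1) N1.N2=(alive,v1) N1.N3=(alive,v0) | N2.N0=(alive,v0) N2.N1=(suspect,v1) N2.N2=(alive,v1) N2.N3=(alive,v0)
Op 10: gossip N3<->N2 -> N3.N0=(alive,v0) N3.N1=(suspect,v1) N3.N2=(alive,v1) N3.N3=(dead,v1) | N2.N0=(alive,v0) N2.N1=(suspect,v1) N2.N2=(alive,v1) N2.N3=(dead,v1)
Op 11: gossip N3<->N2 -> N3.N0=(alive,v0) N3.N1=(suspect,v1) N3.N2=(alive,v1) N3.N3=(dead,v1) | N2.N0=(alive,v0) N2.N1=(suspect,v1) N2.N2=(alive,v1) N2.N3=(dead,v1)
Op 12: N0 marks N0=suspect -> (suspect,v1)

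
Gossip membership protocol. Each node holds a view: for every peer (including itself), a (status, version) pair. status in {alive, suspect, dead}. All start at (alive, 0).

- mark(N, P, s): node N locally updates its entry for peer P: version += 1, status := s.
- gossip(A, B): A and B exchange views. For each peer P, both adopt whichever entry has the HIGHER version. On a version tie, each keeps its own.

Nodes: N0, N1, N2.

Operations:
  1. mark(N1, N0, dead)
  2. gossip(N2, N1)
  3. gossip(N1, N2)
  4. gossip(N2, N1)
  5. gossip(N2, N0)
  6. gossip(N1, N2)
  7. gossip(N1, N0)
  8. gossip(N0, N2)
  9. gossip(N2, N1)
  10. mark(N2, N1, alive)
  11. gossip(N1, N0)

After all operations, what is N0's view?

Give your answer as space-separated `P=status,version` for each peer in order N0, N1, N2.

Answer: N0=dead,1 N1=alive,0 N2=alive,0

Derivation:
Op 1: N1 marks N0=dead -> (dead,v1)
Op 2: gossip N2<->N1 -> N2.N0=(dead,v1) N2.N1=(alive,v0) N2.N2=(alive,v0) | N1.N0=(dead,v1) N1.N1=(alive,v0) N1.N2=(alive,v0)
Op 3: gossip N1<->N2 -> N1.N0=(dead,v1) N1.N1=(alive,v0) N1.N2=(alive,v0) | N2.N0=(dead,v1) N2.N1=(alive,v0) N2.N2=(alive,v0)
Op 4: gossip N2<->N1 -> N2.N0=(dead,v1) N2.N1=(alive,v0) N2.N2=(alive,v0) | N1.N0=(dead,v1) N1.N1=(alive,v0) N1.N2=(alive,v0)
Op 5: gossip N2<->N0 -> N2.N0=(dead,v1) N2.N1=(alive,v0) N2.N2=(alive,v0) | N0.N0=(dead,v1) N0.N1=(alive,v0) N0.N2=(alive,v0)
Op 6: gossip N1<->N2 -> N1.N0=(dead,v1) N1.N1=(alive,v0) N1.N2=(alive,v0) | N2.N0=(dead,v1) N2.N1=(alive,v0) N2.N2=(alive,v0)
Op 7: gossip N1<->N0 -> N1.N0=(dead,v1) N1.N1=(alive,v0) N1.N2=(alive,v0) | N0.N0=(dead,v1) N0.N1=(alive,v0) N0.N2=(alive,v0)
Op 8: gossip N0<->N2 -> N0.N0=(dead,v1) N0.N1=(alive,v0) N0.N2=(alive,v0) | N2.N0=(dead,v1) N2.N1=(alive,v0) N2.N2=(alive,v0)
Op 9: gossip N2<->N1 -> N2.N0=(dead,v1) N2.N1=(alive,v0) N2.N2=(alive,v0) | N1.N0=(dead,v1) N1.N1=(alive,v0) N1.N2=(alive,v0)
Op 10: N2 marks N1=alive -> (alive,v1)
Op 11: gossip N1<->N0 -> N1.N0=(dead,v1) N1.N1=(alive,v0) N1.N2=(alive,v0) | N0.N0=(dead,v1) N0.N1=(alive,v0) N0.N2=(alive,v0)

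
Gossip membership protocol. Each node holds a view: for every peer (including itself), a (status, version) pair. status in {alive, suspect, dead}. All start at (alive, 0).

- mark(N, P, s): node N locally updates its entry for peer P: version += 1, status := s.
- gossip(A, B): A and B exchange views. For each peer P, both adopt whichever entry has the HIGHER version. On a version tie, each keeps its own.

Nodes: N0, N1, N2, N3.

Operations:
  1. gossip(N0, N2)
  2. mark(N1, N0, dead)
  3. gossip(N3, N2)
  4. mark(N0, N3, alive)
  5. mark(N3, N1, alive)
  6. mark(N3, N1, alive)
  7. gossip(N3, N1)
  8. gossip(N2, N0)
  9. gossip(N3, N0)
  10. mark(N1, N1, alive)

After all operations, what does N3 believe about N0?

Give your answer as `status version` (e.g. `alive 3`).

Op 1: gossip N0<->N2 -> N0.N0=(alive,v0) N0.N1=(alive,v0) N0.N2=(alive,v0) N0.N3=(alive,v0) | N2.N0=(alive,v0) N2.N1=(alive,v0) N2.N2=(alive,v0) N2.N3=(alive,v0)
Op 2: N1 marks N0=dead -> (dead,v1)
Op 3: gossip N3<->N2 -> N3.N0=(alive,v0) N3.N1=(alive,v0) N3.N2=(alive,v0) N3.N3=(alive,v0) | N2.N0=(alive,v0) N2.N1=(alive,v0) N2.N2=(alive,v0) N2.N3=(alive,v0)
Op 4: N0 marks N3=alive -> (alive,v1)
Op 5: N3 marks N1=alive -> (alive,v1)
Op 6: N3 marks N1=alive -> (alive,v2)
Op 7: gossip N3<->N1 -> N3.N0=(dead,v1) N3.N1=(alive,v2) N3.N2=(alive,v0) N3.N3=(alive,v0) | N1.N0=(dead,v1) N1.N1=(alive,v2) N1.N2=(alive,v0) N1.N3=(alive,v0)
Op 8: gossip N2<->N0 -> N2.N0=(alive,v0) N2.N1=(alive,v0) N2.N2=(alive,v0) N2.N3=(alive,v1) | N0.N0=(alive,v0) N0.N1=(alive,v0) N0.N2=(alive,v0) N0.N3=(alive,v1)
Op 9: gossip N3<->N0 -> N3.N0=(dead,v1) N3.N1=(alive,v2) N3.N2=(alive,v0) N3.N3=(alive,v1) | N0.N0=(dead,v1) N0.N1=(alive,v2) N0.N2=(alive,v0) N0.N3=(alive,v1)
Op 10: N1 marks N1=alive -> (alive,v3)

Answer: dead 1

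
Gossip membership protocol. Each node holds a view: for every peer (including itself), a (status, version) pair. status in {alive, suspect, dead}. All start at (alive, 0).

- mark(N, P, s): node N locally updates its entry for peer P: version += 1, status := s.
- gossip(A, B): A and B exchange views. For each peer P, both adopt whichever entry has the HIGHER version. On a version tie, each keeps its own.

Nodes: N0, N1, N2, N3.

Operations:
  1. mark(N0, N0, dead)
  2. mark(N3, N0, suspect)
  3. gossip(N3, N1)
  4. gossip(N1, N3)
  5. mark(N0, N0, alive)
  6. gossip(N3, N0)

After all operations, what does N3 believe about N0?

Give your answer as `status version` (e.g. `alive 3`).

Op 1: N0 marks N0=dead -> (dead,v1)
Op 2: N3 marks N0=suspect -> (suspect,v1)
Op 3: gossip N3<->N1 -> N3.N0=(suspect,v1) N3.N1=(alive,v0) N3.N2=(alive,v0) N3.N3=(alive,v0) | N1.N0=(suspect,v1) N1.N1=(alive,v0) N1.N2=(alive,v0) N1.N3=(alive,v0)
Op 4: gossip N1<->N3 -> N1.N0=(suspect,v1) N1.N1=(alive,v0) N1.N2=(alive,v0) N1.N3=(alive,v0) | N3.N0=(suspect,v1) N3.N1=(alive,v0) N3.N2=(alive,v0) N3.N3=(alive,v0)
Op 5: N0 marks N0=alive -> (alive,v2)
Op 6: gossip N3<->N0 -> N3.N0=(alive,v2) N3.N1=(alive,v0) N3.N2=(alive,v0) N3.N3=(alive,v0) | N0.N0=(alive,v2) N0.N1=(alive,v0) N0.N2=(alive,v0) N0.N3=(alive,v0)

Answer: alive 2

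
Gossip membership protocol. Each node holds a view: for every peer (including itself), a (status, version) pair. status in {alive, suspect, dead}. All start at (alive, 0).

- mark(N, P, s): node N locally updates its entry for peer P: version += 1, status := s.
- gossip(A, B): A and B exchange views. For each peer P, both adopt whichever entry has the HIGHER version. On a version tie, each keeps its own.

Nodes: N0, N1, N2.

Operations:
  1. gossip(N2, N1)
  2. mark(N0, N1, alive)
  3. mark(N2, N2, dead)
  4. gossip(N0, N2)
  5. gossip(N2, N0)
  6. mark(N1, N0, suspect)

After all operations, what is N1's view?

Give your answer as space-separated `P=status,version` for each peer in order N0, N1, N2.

Op 1: gossip N2<->N1 -> N2.N0=(alive,v0) N2.N1=(alive,v0) N2.N2=(alive,v0) | N1.N0=(alive,v0) N1.N1=(alive,v0) N1.N2=(alive,v0)
Op 2: N0 marks N1=alive -> (alive,v1)
Op 3: N2 marks N2=dead -> (dead,v1)
Op 4: gossip N0<->N2 -> N0.N0=(alive,v0) N0.N1=(alive,v1) N0.N2=(dead,v1) | N2.N0=(alive,v0) N2.N1=(alive,v1) N2.N2=(dead,v1)
Op 5: gossip N2<->N0 -> N2.N0=(alive,v0) N2.N1=(alive,v1) N2.N2=(dead,v1) | N0.N0=(alive,v0) N0.N1=(alive,v1) N0.N2=(dead,v1)
Op 6: N1 marks N0=suspect -> (suspect,v1)

Answer: N0=suspect,1 N1=alive,0 N2=alive,0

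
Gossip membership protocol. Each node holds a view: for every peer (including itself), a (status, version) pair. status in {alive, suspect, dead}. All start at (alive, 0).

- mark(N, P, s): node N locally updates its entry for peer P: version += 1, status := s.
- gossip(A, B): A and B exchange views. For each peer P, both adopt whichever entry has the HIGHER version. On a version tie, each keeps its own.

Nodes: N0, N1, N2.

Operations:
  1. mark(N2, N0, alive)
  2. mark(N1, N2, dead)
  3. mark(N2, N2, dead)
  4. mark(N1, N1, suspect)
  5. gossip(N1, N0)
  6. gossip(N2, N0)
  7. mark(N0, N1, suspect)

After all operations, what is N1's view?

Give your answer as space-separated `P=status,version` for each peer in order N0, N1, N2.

Answer: N0=alive,0 N1=suspect,1 N2=dead,1

Derivation:
Op 1: N2 marks N0=alive -> (alive,v1)
Op 2: N1 marks N2=dead -> (dead,v1)
Op 3: N2 marks N2=dead -> (dead,v1)
Op 4: N1 marks N1=suspect -> (suspect,v1)
Op 5: gossip N1<->N0 -> N1.N0=(alive,v0) N1.N1=(suspect,v1) N1.N2=(dead,v1) | N0.N0=(alive,v0) N0.N1=(suspect,v1) N0.N2=(dead,v1)
Op 6: gossip N2<->N0 -> N2.N0=(alive,v1) N2.N1=(suspect,v1) N2.N2=(dead,v1) | N0.N0=(alive,v1) N0.N1=(suspect,v1) N0.N2=(dead,v1)
Op 7: N0 marks N1=suspect -> (suspect,v2)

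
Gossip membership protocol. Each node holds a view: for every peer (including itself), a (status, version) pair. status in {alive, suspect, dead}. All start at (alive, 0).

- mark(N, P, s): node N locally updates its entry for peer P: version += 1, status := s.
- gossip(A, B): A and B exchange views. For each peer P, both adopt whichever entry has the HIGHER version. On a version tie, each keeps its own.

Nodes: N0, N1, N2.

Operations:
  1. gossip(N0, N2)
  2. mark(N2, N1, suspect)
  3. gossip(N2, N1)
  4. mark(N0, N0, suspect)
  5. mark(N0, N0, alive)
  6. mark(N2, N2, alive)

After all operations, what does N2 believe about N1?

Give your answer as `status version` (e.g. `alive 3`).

Op 1: gossip N0<->N2 -> N0.N0=(alive,v0) N0.N1=(alive,v0) N0.N2=(alive,v0) | N2.N0=(alive,v0) N2.N1=(alive,v0) N2.N2=(alive,v0)
Op 2: N2 marks N1=suspect -> (suspect,v1)
Op 3: gossip N2<->N1 -> N2.N0=(alive,v0) N2.N1=(suspect,v1) N2.N2=(alive,v0) | N1.N0=(alive,v0) N1.N1=(suspect,v1) N1.N2=(alive,v0)
Op 4: N0 marks N0=suspect -> (suspect,v1)
Op 5: N0 marks N0=alive -> (alive,v2)
Op 6: N2 marks N2=alive -> (alive,v1)

Answer: suspect 1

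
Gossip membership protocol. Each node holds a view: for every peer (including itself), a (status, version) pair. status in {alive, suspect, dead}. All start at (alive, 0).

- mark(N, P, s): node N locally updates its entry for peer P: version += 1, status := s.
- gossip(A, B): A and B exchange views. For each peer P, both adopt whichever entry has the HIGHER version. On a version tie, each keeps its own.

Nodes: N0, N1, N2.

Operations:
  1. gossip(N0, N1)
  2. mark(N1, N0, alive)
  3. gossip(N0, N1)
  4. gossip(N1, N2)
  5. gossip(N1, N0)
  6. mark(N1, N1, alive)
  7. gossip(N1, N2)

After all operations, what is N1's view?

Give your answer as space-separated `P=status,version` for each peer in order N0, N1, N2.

Op 1: gossip N0<->N1 -> N0.N0=(alive,v0) N0.N1=(alive,v0) N0.N2=(alive,v0) | N1.N0=(alive,v0) N1.N1=(alive,v0) N1.N2=(alive,v0)
Op 2: N1 marks N0=alive -> (alive,v1)
Op 3: gossip N0<->N1 -> N0.N0=(alive,v1) N0.N1=(alive,v0) N0.N2=(alive,v0) | N1.N0=(alive,v1) N1.N1=(alive,v0) N1.N2=(alive,v0)
Op 4: gossip N1<->N2 -> N1.N0=(alive,v1) N1.N1=(alive,v0) N1.N2=(alive,v0) | N2.N0=(alive,v1) N2.N1=(alive,v0) N2.N2=(alive,v0)
Op 5: gossip N1<->N0 -> N1.N0=(alive,v1) N1.N1=(alive,v0) N1.N2=(alive,v0) | N0.N0=(alive,v1) N0.N1=(alive,v0) N0.N2=(alive,v0)
Op 6: N1 marks N1=alive -> (alive,v1)
Op 7: gossip N1<->N2 -> N1.N0=(alive,v1) N1.N1=(alive,v1) N1.N2=(alive,v0) | N2.N0=(alive,v1) N2.N1=(alive,v1) N2.N2=(alive,v0)

Answer: N0=alive,1 N1=alive,1 N2=alive,0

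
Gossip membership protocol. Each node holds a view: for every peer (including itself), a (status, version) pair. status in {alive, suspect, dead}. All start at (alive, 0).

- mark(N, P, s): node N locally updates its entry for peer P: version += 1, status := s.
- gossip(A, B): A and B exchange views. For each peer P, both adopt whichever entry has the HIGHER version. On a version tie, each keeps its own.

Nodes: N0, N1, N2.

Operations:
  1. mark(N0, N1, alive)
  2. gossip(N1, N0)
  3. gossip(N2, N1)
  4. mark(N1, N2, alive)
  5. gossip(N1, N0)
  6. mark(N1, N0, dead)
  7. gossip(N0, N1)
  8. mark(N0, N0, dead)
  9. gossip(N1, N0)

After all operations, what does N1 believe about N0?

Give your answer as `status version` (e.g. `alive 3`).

Answer: dead 2

Derivation:
Op 1: N0 marks N1=alive -> (alive,v1)
Op 2: gossip N1<->N0 -> N1.N0=(alive,v0) N1.N1=(alive,v1) N1.N2=(alive,v0) | N0.N0=(alive,v0) N0.N1=(alive,v1) N0.N2=(alive,v0)
Op 3: gossip N2<->N1 -> N2.N0=(alive,v0) N2.N1=(alive,v1) N2.N2=(alive,v0) | N1.N0=(alive,v0) N1.N1=(alive,v1) N1.N2=(alive,v0)
Op 4: N1 marks N2=alive -> (alive,v1)
Op 5: gossip N1<->N0 -> N1.N0=(alive,v0) N1.N1=(alive,v1) N1.N2=(alive,v1) | N0.N0=(alive,v0) N0.N1=(alive,v1) N0.N2=(alive,v1)
Op 6: N1 marks N0=dead -> (dead,v1)
Op 7: gossip N0<->N1 -> N0.N0=(dead,v1) N0.N1=(alive,v1) N0.N2=(alive,v1) | N1.N0=(dead,v1) N1.N1=(alive,v1) N1.N2=(alive,v1)
Op 8: N0 marks N0=dead -> (dead,v2)
Op 9: gossip N1<->N0 -> N1.N0=(dead,v2) N1.N1=(alive,v1) N1.N2=(alive,v1) | N0.N0=(dead,v2) N0.N1=(alive,v1) N0.N2=(alive,v1)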